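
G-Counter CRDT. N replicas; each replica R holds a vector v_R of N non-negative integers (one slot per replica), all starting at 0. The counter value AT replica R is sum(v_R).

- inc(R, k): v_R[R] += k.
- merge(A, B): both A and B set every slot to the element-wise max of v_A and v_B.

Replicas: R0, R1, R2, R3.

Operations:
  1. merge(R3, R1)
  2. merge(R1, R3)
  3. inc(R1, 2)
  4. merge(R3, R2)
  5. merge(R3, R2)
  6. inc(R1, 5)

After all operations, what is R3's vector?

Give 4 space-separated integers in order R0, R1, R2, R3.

Op 1: merge R3<->R1 -> R3=(0,0,0,0) R1=(0,0,0,0)
Op 2: merge R1<->R3 -> R1=(0,0,0,0) R3=(0,0,0,0)
Op 3: inc R1 by 2 -> R1=(0,2,0,0) value=2
Op 4: merge R3<->R2 -> R3=(0,0,0,0) R2=(0,0,0,0)
Op 5: merge R3<->R2 -> R3=(0,0,0,0) R2=(0,0,0,0)
Op 6: inc R1 by 5 -> R1=(0,7,0,0) value=7

Answer: 0 0 0 0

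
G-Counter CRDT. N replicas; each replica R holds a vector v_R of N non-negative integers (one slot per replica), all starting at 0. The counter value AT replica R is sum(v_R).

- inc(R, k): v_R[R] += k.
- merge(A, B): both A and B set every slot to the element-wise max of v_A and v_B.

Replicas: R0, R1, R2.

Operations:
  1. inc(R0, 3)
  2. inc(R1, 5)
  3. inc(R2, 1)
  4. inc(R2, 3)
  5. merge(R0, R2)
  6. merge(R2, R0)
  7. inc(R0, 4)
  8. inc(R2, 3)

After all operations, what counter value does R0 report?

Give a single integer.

Op 1: inc R0 by 3 -> R0=(3,0,0) value=3
Op 2: inc R1 by 5 -> R1=(0,5,0) value=5
Op 3: inc R2 by 1 -> R2=(0,0,1) value=1
Op 4: inc R2 by 3 -> R2=(0,0,4) value=4
Op 5: merge R0<->R2 -> R0=(3,0,4) R2=(3,0,4)
Op 6: merge R2<->R0 -> R2=(3,0,4) R0=(3,0,4)
Op 7: inc R0 by 4 -> R0=(7,0,4) value=11
Op 8: inc R2 by 3 -> R2=(3,0,7) value=10

Answer: 11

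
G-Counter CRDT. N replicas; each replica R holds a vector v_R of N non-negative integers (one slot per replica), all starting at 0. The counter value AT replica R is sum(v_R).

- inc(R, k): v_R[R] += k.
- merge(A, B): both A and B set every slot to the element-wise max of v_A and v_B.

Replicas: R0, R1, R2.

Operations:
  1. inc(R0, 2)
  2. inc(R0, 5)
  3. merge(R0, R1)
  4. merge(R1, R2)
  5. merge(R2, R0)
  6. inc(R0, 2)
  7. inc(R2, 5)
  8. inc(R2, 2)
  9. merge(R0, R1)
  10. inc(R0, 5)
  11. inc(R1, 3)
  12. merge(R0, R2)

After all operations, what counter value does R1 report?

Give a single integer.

Answer: 12

Derivation:
Op 1: inc R0 by 2 -> R0=(2,0,0) value=2
Op 2: inc R0 by 5 -> R0=(7,0,0) value=7
Op 3: merge R0<->R1 -> R0=(7,0,0) R1=(7,0,0)
Op 4: merge R1<->R2 -> R1=(7,0,0) R2=(7,0,0)
Op 5: merge R2<->R0 -> R2=(7,0,0) R0=(7,0,0)
Op 6: inc R0 by 2 -> R0=(9,0,0) value=9
Op 7: inc R2 by 5 -> R2=(7,0,5) value=12
Op 8: inc R2 by 2 -> R2=(7,0,7) value=14
Op 9: merge R0<->R1 -> R0=(9,0,0) R1=(9,0,0)
Op 10: inc R0 by 5 -> R0=(14,0,0) value=14
Op 11: inc R1 by 3 -> R1=(9,3,0) value=12
Op 12: merge R0<->R2 -> R0=(14,0,7) R2=(14,0,7)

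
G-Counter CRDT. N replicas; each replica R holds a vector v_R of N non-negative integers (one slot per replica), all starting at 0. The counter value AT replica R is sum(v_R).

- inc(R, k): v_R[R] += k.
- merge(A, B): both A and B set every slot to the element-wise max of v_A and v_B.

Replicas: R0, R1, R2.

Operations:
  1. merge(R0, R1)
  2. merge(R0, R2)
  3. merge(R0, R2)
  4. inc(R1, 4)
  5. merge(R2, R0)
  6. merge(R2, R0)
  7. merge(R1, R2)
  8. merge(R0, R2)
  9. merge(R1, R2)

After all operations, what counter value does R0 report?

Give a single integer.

Op 1: merge R0<->R1 -> R0=(0,0,0) R1=(0,0,0)
Op 2: merge R0<->R2 -> R0=(0,0,0) R2=(0,0,0)
Op 3: merge R0<->R2 -> R0=(0,0,0) R2=(0,0,0)
Op 4: inc R1 by 4 -> R1=(0,4,0) value=4
Op 5: merge R2<->R0 -> R2=(0,0,0) R0=(0,0,0)
Op 6: merge R2<->R0 -> R2=(0,0,0) R0=(0,0,0)
Op 7: merge R1<->R2 -> R1=(0,4,0) R2=(0,4,0)
Op 8: merge R0<->R2 -> R0=(0,4,0) R2=(0,4,0)
Op 9: merge R1<->R2 -> R1=(0,4,0) R2=(0,4,0)

Answer: 4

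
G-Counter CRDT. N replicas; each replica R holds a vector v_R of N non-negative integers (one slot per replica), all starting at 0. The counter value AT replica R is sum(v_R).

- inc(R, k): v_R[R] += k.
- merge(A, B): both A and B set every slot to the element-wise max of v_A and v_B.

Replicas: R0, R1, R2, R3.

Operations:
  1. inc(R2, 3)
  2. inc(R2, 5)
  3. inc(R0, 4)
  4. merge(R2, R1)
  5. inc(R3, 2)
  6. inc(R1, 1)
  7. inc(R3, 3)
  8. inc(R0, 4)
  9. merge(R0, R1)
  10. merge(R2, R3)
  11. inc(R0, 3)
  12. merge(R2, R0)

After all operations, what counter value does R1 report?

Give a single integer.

Answer: 17

Derivation:
Op 1: inc R2 by 3 -> R2=(0,0,3,0) value=3
Op 2: inc R2 by 5 -> R2=(0,0,8,0) value=8
Op 3: inc R0 by 4 -> R0=(4,0,0,0) value=4
Op 4: merge R2<->R1 -> R2=(0,0,8,0) R1=(0,0,8,0)
Op 5: inc R3 by 2 -> R3=(0,0,0,2) value=2
Op 6: inc R1 by 1 -> R1=(0,1,8,0) value=9
Op 7: inc R3 by 3 -> R3=(0,0,0,5) value=5
Op 8: inc R0 by 4 -> R0=(8,0,0,0) value=8
Op 9: merge R0<->R1 -> R0=(8,1,8,0) R1=(8,1,8,0)
Op 10: merge R2<->R3 -> R2=(0,0,8,5) R3=(0,0,8,5)
Op 11: inc R0 by 3 -> R0=(11,1,8,0) value=20
Op 12: merge R2<->R0 -> R2=(11,1,8,5) R0=(11,1,8,5)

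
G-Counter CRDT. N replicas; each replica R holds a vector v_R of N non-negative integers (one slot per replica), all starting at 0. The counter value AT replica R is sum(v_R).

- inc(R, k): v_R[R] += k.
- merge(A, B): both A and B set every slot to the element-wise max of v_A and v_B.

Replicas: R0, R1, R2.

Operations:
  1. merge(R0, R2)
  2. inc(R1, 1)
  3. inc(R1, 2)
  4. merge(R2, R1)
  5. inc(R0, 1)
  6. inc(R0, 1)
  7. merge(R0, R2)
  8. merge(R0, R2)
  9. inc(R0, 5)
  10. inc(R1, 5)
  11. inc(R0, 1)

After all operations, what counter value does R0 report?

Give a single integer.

Op 1: merge R0<->R2 -> R0=(0,0,0) R2=(0,0,0)
Op 2: inc R1 by 1 -> R1=(0,1,0) value=1
Op 3: inc R1 by 2 -> R1=(0,3,0) value=3
Op 4: merge R2<->R1 -> R2=(0,3,0) R1=(0,3,0)
Op 5: inc R0 by 1 -> R0=(1,0,0) value=1
Op 6: inc R0 by 1 -> R0=(2,0,0) value=2
Op 7: merge R0<->R2 -> R0=(2,3,0) R2=(2,3,0)
Op 8: merge R0<->R2 -> R0=(2,3,0) R2=(2,3,0)
Op 9: inc R0 by 5 -> R0=(7,3,0) value=10
Op 10: inc R1 by 5 -> R1=(0,8,0) value=8
Op 11: inc R0 by 1 -> R0=(8,3,0) value=11

Answer: 11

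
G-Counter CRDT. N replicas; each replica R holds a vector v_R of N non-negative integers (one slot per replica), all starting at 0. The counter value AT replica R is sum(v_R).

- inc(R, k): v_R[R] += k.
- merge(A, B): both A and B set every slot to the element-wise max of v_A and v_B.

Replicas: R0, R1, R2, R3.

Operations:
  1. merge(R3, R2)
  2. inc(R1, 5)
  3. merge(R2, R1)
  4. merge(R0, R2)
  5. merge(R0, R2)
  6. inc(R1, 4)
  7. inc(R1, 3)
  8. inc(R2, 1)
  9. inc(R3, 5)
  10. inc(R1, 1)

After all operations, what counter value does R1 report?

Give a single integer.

Answer: 13

Derivation:
Op 1: merge R3<->R2 -> R3=(0,0,0,0) R2=(0,0,0,0)
Op 2: inc R1 by 5 -> R1=(0,5,0,0) value=5
Op 3: merge R2<->R1 -> R2=(0,5,0,0) R1=(0,5,0,0)
Op 4: merge R0<->R2 -> R0=(0,5,0,0) R2=(0,5,0,0)
Op 5: merge R0<->R2 -> R0=(0,5,0,0) R2=(0,5,0,0)
Op 6: inc R1 by 4 -> R1=(0,9,0,0) value=9
Op 7: inc R1 by 3 -> R1=(0,12,0,0) value=12
Op 8: inc R2 by 1 -> R2=(0,5,1,0) value=6
Op 9: inc R3 by 5 -> R3=(0,0,0,5) value=5
Op 10: inc R1 by 1 -> R1=(0,13,0,0) value=13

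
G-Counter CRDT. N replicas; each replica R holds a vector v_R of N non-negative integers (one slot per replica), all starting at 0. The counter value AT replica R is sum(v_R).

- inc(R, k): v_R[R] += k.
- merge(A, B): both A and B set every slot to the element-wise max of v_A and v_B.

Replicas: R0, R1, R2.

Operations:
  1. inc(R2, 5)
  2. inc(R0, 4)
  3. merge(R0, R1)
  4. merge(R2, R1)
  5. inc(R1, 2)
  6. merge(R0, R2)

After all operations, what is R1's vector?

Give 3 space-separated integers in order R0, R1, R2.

Op 1: inc R2 by 5 -> R2=(0,0,5) value=5
Op 2: inc R0 by 4 -> R0=(4,0,0) value=4
Op 3: merge R0<->R1 -> R0=(4,0,0) R1=(4,0,0)
Op 4: merge R2<->R1 -> R2=(4,0,5) R1=(4,0,5)
Op 5: inc R1 by 2 -> R1=(4,2,5) value=11
Op 6: merge R0<->R2 -> R0=(4,0,5) R2=(4,0,5)

Answer: 4 2 5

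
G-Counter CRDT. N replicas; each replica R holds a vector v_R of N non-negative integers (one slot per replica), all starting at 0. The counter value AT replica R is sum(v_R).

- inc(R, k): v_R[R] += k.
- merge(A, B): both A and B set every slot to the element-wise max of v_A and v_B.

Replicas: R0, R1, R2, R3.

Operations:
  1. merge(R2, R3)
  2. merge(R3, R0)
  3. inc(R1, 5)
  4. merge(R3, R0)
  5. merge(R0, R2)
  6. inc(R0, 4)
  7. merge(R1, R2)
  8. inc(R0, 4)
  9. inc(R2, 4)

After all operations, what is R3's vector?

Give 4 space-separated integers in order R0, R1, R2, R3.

Op 1: merge R2<->R3 -> R2=(0,0,0,0) R3=(0,0,0,0)
Op 2: merge R3<->R0 -> R3=(0,0,0,0) R0=(0,0,0,0)
Op 3: inc R1 by 5 -> R1=(0,5,0,0) value=5
Op 4: merge R3<->R0 -> R3=(0,0,0,0) R0=(0,0,0,0)
Op 5: merge R0<->R2 -> R0=(0,0,0,0) R2=(0,0,0,0)
Op 6: inc R0 by 4 -> R0=(4,0,0,0) value=4
Op 7: merge R1<->R2 -> R1=(0,5,0,0) R2=(0,5,0,0)
Op 8: inc R0 by 4 -> R0=(8,0,0,0) value=8
Op 9: inc R2 by 4 -> R2=(0,5,4,0) value=9

Answer: 0 0 0 0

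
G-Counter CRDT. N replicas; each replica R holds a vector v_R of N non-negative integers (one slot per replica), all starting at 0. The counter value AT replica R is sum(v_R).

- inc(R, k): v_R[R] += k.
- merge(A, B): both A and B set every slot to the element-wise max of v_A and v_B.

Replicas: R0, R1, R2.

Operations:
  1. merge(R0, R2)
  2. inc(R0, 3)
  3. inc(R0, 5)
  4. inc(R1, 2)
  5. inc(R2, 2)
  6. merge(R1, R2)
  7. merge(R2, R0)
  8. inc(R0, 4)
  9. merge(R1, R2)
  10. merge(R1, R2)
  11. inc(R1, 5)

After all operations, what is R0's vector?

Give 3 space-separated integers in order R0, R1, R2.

Answer: 12 2 2

Derivation:
Op 1: merge R0<->R2 -> R0=(0,0,0) R2=(0,0,0)
Op 2: inc R0 by 3 -> R0=(3,0,0) value=3
Op 3: inc R0 by 5 -> R0=(8,0,0) value=8
Op 4: inc R1 by 2 -> R1=(0,2,0) value=2
Op 5: inc R2 by 2 -> R2=(0,0,2) value=2
Op 6: merge R1<->R2 -> R1=(0,2,2) R2=(0,2,2)
Op 7: merge R2<->R0 -> R2=(8,2,2) R0=(8,2,2)
Op 8: inc R0 by 4 -> R0=(12,2,2) value=16
Op 9: merge R1<->R2 -> R1=(8,2,2) R2=(8,2,2)
Op 10: merge R1<->R2 -> R1=(8,2,2) R2=(8,2,2)
Op 11: inc R1 by 5 -> R1=(8,7,2) value=17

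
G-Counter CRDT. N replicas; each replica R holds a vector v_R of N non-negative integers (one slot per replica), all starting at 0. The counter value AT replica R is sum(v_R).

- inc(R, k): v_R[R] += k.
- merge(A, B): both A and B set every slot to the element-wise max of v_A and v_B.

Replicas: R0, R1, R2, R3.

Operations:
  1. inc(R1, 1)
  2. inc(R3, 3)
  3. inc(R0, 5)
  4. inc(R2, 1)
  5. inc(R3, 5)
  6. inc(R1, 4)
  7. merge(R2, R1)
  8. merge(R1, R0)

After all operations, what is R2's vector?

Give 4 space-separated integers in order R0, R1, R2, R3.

Answer: 0 5 1 0

Derivation:
Op 1: inc R1 by 1 -> R1=(0,1,0,0) value=1
Op 2: inc R3 by 3 -> R3=(0,0,0,3) value=3
Op 3: inc R0 by 5 -> R0=(5,0,0,0) value=5
Op 4: inc R2 by 1 -> R2=(0,0,1,0) value=1
Op 5: inc R3 by 5 -> R3=(0,0,0,8) value=8
Op 6: inc R1 by 4 -> R1=(0,5,0,0) value=5
Op 7: merge R2<->R1 -> R2=(0,5,1,0) R1=(0,5,1,0)
Op 8: merge R1<->R0 -> R1=(5,5,1,0) R0=(5,5,1,0)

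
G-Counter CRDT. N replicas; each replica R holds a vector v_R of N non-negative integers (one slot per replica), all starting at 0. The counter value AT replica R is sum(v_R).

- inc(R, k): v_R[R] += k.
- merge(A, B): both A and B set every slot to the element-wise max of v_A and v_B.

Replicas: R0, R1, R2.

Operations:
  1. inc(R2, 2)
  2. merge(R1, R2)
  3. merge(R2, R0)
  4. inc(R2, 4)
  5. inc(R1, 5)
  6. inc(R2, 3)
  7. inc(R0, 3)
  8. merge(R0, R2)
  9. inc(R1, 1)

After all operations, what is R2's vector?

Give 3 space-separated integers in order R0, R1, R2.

Op 1: inc R2 by 2 -> R2=(0,0,2) value=2
Op 2: merge R1<->R2 -> R1=(0,0,2) R2=(0,0,2)
Op 3: merge R2<->R0 -> R2=(0,0,2) R0=(0,0,2)
Op 4: inc R2 by 4 -> R2=(0,0,6) value=6
Op 5: inc R1 by 5 -> R1=(0,5,2) value=7
Op 6: inc R2 by 3 -> R2=(0,0,9) value=9
Op 7: inc R0 by 3 -> R0=(3,0,2) value=5
Op 8: merge R0<->R2 -> R0=(3,0,9) R2=(3,0,9)
Op 9: inc R1 by 1 -> R1=(0,6,2) value=8

Answer: 3 0 9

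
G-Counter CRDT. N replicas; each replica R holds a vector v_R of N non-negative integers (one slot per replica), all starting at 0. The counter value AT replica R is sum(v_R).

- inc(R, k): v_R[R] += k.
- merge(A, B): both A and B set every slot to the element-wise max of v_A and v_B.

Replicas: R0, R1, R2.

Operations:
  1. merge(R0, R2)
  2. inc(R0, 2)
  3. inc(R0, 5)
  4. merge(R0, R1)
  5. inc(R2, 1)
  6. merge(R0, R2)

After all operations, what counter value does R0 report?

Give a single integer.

Answer: 8

Derivation:
Op 1: merge R0<->R2 -> R0=(0,0,0) R2=(0,0,0)
Op 2: inc R0 by 2 -> R0=(2,0,0) value=2
Op 3: inc R0 by 5 -> R0=(7,0,0) value=7
Op 4: merge R0<->R1 -> R0=(7,0,0) R1=(7,0,0)
Op 5: inc R2 by 1 -> R2=(0,0,1) value=1
Op 6: merge R0<->R2 -> R0=(7,0,1) R2=(7,0,1)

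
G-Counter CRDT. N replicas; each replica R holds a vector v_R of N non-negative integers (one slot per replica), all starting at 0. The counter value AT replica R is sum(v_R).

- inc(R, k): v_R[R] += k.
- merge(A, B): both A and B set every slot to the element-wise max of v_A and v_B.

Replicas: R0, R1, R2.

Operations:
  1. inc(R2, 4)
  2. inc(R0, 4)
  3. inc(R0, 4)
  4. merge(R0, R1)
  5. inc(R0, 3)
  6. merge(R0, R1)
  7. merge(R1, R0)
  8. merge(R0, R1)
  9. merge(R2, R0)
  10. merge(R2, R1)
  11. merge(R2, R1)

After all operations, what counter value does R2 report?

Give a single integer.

Answer: 15

Derivation:
Op 1: inc R2 by 4 -> R2=(0,0,4) value=4
Op 2: inc R0 by 4 -> R0=(4,0,0) value=4
Op 3: inc R0 by 4 -> R0=(8,0,0) value=8
Op 4: merge R0<->R1 -> R0=(8,0,0) R1=(8,0,0)
Op 5: inc R0 by 3 -> R0=(11,0,0) value=11
Op 6: merge R0<->R1 -> R0=(11,0,0) R1=(11,0,0)
Op 7: merge R1<->R0 -> R1=(11,0,0) R0=(11,0,0)
Op 8: merge R0<->R1 -> R0=(11,0,0) R1=(11,0,0)
Op 9: merge R2<->R0 -> R2=(11,0,4) R0=(11,0,4)
Op 10: merge R2<->R1 -> R2=(11,0,4) R1=(11,0,4)
Op 11: merge R2<->R1 -> R2=(11,0,4) R1=(11,0,4)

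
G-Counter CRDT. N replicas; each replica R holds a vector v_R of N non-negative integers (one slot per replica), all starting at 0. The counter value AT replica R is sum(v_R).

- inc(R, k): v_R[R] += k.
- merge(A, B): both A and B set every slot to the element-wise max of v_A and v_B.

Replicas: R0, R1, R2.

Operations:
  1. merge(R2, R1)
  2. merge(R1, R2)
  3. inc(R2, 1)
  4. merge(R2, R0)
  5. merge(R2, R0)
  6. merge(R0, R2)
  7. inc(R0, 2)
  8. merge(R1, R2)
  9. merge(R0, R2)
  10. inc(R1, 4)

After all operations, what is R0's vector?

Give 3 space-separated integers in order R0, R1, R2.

Op 1: merge R2<->R1 -> R2=(0,0,0) R1=(0,0,0)
Op 2: merge R1<->R2 -> R1=(0,0,0) R2=(0,0,0)
Op 3: inc R2 by 1 -> R2=(0,0,1) value=1
Op 4: merge R2<->R0 -> R2=(0,0,1) R0=(0,0,1)
Op 5: merge R2<->R0 -> R2=(0,0,1) R0=(0,0,1)
Op 6: merge R0<->R2 -> R0=(0,0,1) R2=(0,0,1)
Op 7: inc R0 by 2 -> R0=(2,0,1) value=3
Op 8: merge R1<->R2 -> R1=(0,0,1) R2=(0,0,1)
Op 9: merge R0<->R2 -> R0=(2,0,1) R2=(2,0,1)
Op 10: inc R1 by 4 -> R1=(0,4,1) value=5

Answer: 2 0 1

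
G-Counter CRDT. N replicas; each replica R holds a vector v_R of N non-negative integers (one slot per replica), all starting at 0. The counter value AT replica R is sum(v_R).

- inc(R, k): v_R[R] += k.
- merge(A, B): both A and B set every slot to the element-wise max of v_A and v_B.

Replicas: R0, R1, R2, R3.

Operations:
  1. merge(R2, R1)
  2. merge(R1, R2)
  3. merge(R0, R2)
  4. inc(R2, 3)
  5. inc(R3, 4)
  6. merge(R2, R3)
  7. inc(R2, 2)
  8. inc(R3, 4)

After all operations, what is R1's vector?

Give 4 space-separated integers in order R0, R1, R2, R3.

Op 1: merge R2<->R1 -> R2=(0,0,0,0) R1=(0,0,0,0)
Op 2: merge R1<->R2 -> R1=(0,0,0,0) R2=(0,0,0,0)
Op 3: merge R0<->R2 -> R0=(0,0,0,0) R2=(0,0,0,0)
Op 4: inc R2 by 3 -> R2=(0,0,3,0) value=3
Op 5: inc R3 by 4 -> R3=(0,0,0,4) value=4
Op 6: merge R2<->R3 -> R2=(0,0,3,4) R3=(0,0,3,4)
Op 7: inc R2 by 2 -> R2=(0,0,5,4) value=9
Op 8: inc R3 by 4 -> R3=(0,0,3,8) value=11

Answer: 0 0 0 0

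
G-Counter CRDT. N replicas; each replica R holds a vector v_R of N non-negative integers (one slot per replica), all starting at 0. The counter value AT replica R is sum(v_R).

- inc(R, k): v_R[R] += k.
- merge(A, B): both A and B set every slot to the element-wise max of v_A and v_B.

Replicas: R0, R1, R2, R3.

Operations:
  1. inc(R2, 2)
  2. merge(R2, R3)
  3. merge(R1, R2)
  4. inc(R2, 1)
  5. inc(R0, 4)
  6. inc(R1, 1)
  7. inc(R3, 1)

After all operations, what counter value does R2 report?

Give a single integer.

Op 1: inc R2 by 2 -> R2=(0,0,2,0) value=2
Op 2: merge R2<->R3 -> R2=(0,0,2,0) R3=(0,0,2,0)
Op 3: merge R1<->R2 -> R1=(0,0,2,0) R2=(0,0,2,0)
Op 4: inc R2 by 1 -> R2=(0,0,3,0) value=3
Op 5: inc R0 by 4 -> R0=(4,0,0,0) value=4
Op 6: inc R1 by 1 -> R1=(0,1,2,0) value=3
Op 7: inc R3 by 1 -> R3=(0,0,2,1) value=3

Answer: 3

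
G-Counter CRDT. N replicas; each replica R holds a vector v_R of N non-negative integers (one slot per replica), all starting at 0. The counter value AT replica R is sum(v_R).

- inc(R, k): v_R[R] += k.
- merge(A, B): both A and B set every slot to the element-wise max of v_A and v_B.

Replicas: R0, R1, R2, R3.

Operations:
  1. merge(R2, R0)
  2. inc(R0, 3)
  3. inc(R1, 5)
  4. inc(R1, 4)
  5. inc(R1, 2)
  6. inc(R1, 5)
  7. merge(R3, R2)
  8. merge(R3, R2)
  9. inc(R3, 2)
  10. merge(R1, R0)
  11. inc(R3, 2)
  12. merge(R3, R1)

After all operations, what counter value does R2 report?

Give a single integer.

Answer: 0

Derivation:
Op 1: merge R2<->R0 -> R2=(0,0,0,0) R0=(0,0,0,0)
Op 2: inc R0 by 3 -> R0=(3,0,0,0) value=3
Op 3: inc R1 by 5 -> R1=(0,5,0,0) value=5
Op 4: inc R1 by 4 -> R1=(0,9,0,0) value=9
Op 5: inc R1 by 2 -> R1=(0,11,0,0) value=11
Op 6: inc R1 by 5 -> R1=(0,16,0,0) value=16
Op 7: merge R3<->R2 -> R3=(0,0,0,0) R2=(0,0,0,0)
Op 8: merge R3<->R2 -> R3=(0,0,0,0) R2=(0,0,0,0)
Op 9: inc R3 by 2 -> R3=(0,0,0,2) value=2
Op 10: merge R1<->R0 -> R1=(3,16,0,0) R0=(3,16,0,0)
Op 11: inc R3 by 2 -> R3=(0,0,0,4) value=4
Op 12: merge R3<->R1 -> R3=(3,16,0,4) R1=(3,16,0,4)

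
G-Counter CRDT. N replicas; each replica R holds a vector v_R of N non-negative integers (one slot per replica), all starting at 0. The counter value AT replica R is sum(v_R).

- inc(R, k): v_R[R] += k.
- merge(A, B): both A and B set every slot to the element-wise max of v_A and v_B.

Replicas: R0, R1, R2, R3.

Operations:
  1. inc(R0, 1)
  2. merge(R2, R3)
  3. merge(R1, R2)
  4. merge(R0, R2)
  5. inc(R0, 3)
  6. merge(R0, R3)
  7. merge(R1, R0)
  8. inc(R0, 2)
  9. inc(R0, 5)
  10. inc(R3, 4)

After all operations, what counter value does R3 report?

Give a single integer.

Op 1: inc R0 by 1 -> R0=(1,0,0,0) value=1
Op 2: merge R2<->R3 -> R2=(0,0,0,0) R3=(0,0,0,0)
Op 3: merge R1<->R2 -> R1=(0,0,0,0) R2=(0,0,0,0)
Op 4: merge R0<->R2 -> R0=(1,0,0,0) R2=(1,0,0,0)
Op 5: inc R0 by 3 -> R0=(4,0,0,0) value=4
Op 6: merge R0<->R3 -> R0=(4,0,0,0) R3=(4,0,0,0)
Op 7: merge R1<->R0 -> R1=(4,0,0,0) R0=(4,0,0,0)
Op 8: inc R0 by 2 -> R0=(6,0,0,0) value=6
Op 9: inc R0 by 5 -> R0=(11,0,0,0) value=11
Op 10: inc R3 by 4 -> R3=(4,0,0,4) value=8

Answer: 8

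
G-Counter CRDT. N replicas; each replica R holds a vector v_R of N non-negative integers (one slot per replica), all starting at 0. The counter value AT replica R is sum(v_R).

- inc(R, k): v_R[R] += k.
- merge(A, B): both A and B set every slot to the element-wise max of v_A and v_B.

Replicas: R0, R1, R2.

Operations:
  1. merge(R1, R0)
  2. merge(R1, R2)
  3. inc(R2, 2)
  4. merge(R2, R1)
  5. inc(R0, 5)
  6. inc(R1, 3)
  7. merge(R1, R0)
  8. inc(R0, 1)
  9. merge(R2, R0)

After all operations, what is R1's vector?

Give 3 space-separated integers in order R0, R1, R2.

Op 1: merge R1<->R0 -> R1=(0,0,0) R0=(0,0,0)
Op 2: merge R1<->R2 -> R1=(0,0,0) R2=(0,0,0)
Op 3: inc R2 by 2 -> R2=(0,0,2) value=2
Op 4: merge R2<->R1 -> R2=(0,0,2) R1=(0,0,2)
Op 5: inc R0 by 5 -> R0=(5,0,0) value=5
Op 6: inc R1 by 3 -> R1=(0,3,2) value=5
Op 7: merge R1<->R0 -> R1=(5,3,2) R0=(5,3,2)
Op 8: inc R0 by 1 -> R0=(6,3,2) value=11
Op 9: merge R2<->R0 -> R2=(6,3,2) R0=(6,3,2)

Answer: 5 3 2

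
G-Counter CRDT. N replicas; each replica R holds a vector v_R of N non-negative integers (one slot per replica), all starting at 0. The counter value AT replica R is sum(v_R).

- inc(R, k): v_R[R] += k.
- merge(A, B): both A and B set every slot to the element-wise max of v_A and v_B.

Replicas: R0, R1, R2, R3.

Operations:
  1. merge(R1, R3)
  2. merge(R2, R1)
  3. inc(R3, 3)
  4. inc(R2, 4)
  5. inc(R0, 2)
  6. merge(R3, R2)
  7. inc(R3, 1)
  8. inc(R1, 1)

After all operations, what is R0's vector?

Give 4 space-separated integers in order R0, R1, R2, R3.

Answer: 2 0 0 0

Derivation:
Op 1: merge R1<->R3 -> R1=(0,0,0,0) R3=(0,0,0,0)
Op 2: merge R2<->R1 -> R2=(0,0,0,0) R1=(0,0,0,0)
Op 3: inc R3 by 3 -> R3=(0,0,0,3) value=3
Op 4: inc R2 by 4 -> R2=(0,0,4,0) value=4
Op 5: inc R0 by 2 -> R0=(2,0,0,0) value=2
Op 6: merge R3<->R2 -> R3=(0,0,4,3) R2=(0,0,4,3)
Op 7: inc R3 by 1 -> R3=(0,0,4,4) value=8
Op 8: inc R1 by 1 -> R1=(0,1,0,0) value=1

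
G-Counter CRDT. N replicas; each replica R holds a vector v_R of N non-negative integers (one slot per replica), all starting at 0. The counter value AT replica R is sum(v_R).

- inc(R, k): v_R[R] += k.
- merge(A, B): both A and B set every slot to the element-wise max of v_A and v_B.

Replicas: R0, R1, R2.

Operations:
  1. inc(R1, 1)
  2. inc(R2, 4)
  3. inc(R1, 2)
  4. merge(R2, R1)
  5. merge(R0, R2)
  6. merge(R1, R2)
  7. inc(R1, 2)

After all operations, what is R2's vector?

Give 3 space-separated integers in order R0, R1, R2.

Op 1: inc R1 by 1 -> R1=(0,1,0) value=1
Op 2: inc R2 by 4 -> R2=(0,0,4) value=4
Op 3: inc R1 by 2 -> R1=(0,3,0) value=3
Op 4: merge R2<->R1 -> R2=(0,3,4) R1=(0,3,4)
Op 5: merge R0<->R2 -> R0=(0,3,4) R2=(0,3,4)
Op 6: merge R1<->R2 -> R1=(0,3,4) R2=(0,3,4)
Op 7: inc R1 by 2 -> R1=(0,5,4) value=9

Answer: 0 3 4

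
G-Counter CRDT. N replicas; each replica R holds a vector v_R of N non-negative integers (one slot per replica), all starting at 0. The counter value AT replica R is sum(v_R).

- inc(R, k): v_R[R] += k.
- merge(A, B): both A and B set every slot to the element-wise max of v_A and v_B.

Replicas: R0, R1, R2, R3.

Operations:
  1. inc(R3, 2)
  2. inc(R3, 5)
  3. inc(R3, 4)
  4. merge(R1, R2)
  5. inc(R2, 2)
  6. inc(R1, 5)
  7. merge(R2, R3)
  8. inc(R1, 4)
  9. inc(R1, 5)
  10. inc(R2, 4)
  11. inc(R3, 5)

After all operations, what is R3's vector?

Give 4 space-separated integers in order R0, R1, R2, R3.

Answer: 0 0 2 16

Derivation:
Op 1: inc R3 by 2 -> R3=(0,0,0,2) value=2
Op 2: inc R3 by 5 -> R3=(0,0,0,7) value=7
Op 3: inc R3 by 4 -> R3=(0,0,0,11) value=11
Op 4: merge R1<->R2 -> R1=(0,0,0,0) R2=(0,0,0,0)
Op 5: inc R2 by 2 -> R2=(0,0,2,0) value=2
Op 6: inc R1 by 5 -> R1=(0,5,0,0) value=5
Op 7: merge R2<->R3 -> R2=(0,0,2,11) R3=(0,0,2,11)
Op 8: inc R1 by 4 -> R1=(0,9,0,0) value=9
Op 9: inc R1 by 5 -> R1=(0,14,0,0) value=14
Op 10: inc R2 by 4 -> R2=(0,0,6,11) value=17
Op 11: inc R3 by 5 -> R3=(0,0,2,16) value=18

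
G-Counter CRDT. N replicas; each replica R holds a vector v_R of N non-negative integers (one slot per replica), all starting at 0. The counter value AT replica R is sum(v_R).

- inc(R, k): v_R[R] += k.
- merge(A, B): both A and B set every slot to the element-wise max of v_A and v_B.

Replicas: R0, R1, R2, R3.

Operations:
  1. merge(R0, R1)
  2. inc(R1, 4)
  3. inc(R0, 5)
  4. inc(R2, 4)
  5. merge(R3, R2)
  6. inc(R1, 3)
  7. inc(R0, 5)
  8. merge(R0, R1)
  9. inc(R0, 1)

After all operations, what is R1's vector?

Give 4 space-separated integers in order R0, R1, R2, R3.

Answer: 10 7 0 0

Derivation:
Op 1: merge R0<->R1 -> R0=(0,0,0,0) R1=(0,0,0,0)
Op 2: inc R1 by 4 -> R1=(0,4,0,0) value=4
Op 3: inc R0 by 5 -> R0=(5,0,0,0) value=5
Op 4: inc R2 by 4 -> R2=(0,0,4,0) value=4
Op 5: merge R3<->R2 -> R3=(0,0,4,0) R2=(0,0,4,0)
Op 6: inc R1 by 3 -> R1=(0,7,0,0) value=7
Op 7: inc R0 by 5 -> R0=(10,0,0,0) value=10
Op 8: merge R0<->R1 -> R0=(10,7,0,0) R1=(10,7,0,0)
Op 9: inc R0 by 1 -> R0=(11,7,0,0) value=18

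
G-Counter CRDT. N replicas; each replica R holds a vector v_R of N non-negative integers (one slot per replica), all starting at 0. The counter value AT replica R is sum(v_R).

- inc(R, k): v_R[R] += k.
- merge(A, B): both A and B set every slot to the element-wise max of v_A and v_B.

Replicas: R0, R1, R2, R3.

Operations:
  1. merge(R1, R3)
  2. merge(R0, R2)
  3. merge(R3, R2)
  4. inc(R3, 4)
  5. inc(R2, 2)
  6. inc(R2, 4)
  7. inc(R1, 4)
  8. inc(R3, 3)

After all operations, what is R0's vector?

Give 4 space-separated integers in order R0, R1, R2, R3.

Op 1: merge R1<->R3 -> R1=(0,0,0,0) R3=(0,0,0,0)
Op 2: merge R0<->R2 -> R0=(0,0,0,0) R2=(0,0,0,0)
Op 3: merge R3<->R2 -> R3=(0,0,0,0) R2=(0,0,0,0)
Op 4: inc R3 by 4 -> R3=(0,0,0,4) value=4
Op 5: inc R2 by 2 -> R2=(0,0,2,0) value=2
Op 6: inc R2 by 4 -> R2=(0,0,6,0) value=6
Op 7: inc R1 by 4 -> R1=(0,4,0,0) value=4
Op 8: inc R3 by 3 -> R3=(0,0,0,7) value=7

Answer: 0 0 0 0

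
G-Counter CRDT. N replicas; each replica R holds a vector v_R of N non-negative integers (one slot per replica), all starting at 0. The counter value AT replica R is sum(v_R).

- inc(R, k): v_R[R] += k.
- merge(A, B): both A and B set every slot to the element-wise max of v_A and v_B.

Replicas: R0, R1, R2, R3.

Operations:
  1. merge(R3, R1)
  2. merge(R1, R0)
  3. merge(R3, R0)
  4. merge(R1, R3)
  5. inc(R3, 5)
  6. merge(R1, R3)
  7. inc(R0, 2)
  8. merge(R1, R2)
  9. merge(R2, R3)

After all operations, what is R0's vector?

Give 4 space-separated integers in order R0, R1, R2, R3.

Op 1: merge R3<->R1 -> R3=(0,0,0,0) R1=(0,0,0,0)
Op 2: merge R1<->R0 -> R1=(0,0,0,0) R0=(0,0,0,0)
Op 3: merge R3<->R0 -> R3=(0,0,0,0) R0=(0,0,0,0)
Op 4: merge R1<->R3 -> R1=(0,0,0,0) R3=(0,0,0,0)
Op 5: inc R3 by 5 -> R3=(0,0,0,5) value=5
Op 6: merge R1<->R3 -> R1=(0,0,0,5) R3=(0,0,0,5)
Op 7: inc R0 by 2 -> R0=(2,0,0,0) value=2
Op 8: merge R1<->R2 -> R1=(0,0,0,5) R2=(0,0,0,5)
Op 9: merge R2<->R3 -> R2=(0,0,0,5) R3=(0,0,0,5)

Answer: 2 0 0 0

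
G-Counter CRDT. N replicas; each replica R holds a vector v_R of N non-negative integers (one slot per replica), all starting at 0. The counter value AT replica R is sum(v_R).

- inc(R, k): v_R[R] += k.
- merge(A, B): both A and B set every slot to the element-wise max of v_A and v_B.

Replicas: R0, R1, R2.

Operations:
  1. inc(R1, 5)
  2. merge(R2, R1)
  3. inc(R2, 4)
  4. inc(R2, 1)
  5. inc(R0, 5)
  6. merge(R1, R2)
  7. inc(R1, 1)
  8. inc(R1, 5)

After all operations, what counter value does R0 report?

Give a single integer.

Op 1: inc R1 by 5 -> R1=(0,5,0) value=5
Op 2: merge R2<->R1 -> R2=(0,5,0) R1=(0,5,0)
Op 3: inc R2 by 4 -> R2=(0,5,4) value=9
Op 4: inc R2 by 1 -> R2=(0,5,5) value=10
Op 5: inc R0 by 5 -> R0=(5,0,0) value=5
Op 6: merge R1<->R2 -> R1=(0,5,5) R2=(0,5,5)
Op 7: inc R1 by 1 -> R1=(0,6,5) value=11
Op 8: inc R1 by 5 -> R1=(0,11,5) value=16

Answer: 5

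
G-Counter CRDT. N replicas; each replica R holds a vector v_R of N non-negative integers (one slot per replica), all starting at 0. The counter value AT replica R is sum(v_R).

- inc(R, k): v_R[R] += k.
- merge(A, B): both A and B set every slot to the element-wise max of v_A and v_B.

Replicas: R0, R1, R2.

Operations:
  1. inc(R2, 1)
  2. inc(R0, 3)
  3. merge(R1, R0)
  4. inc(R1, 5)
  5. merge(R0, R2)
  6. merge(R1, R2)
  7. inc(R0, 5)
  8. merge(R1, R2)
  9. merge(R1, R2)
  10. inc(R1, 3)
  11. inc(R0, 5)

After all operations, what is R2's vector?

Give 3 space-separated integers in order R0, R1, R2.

Answer: 3 5 1

Derivation:
Op 1: inc R2 by 1 -> R2=(0,0,1) value=1
Op 2: inc R0 by 3 -> R0=(3,0,0) value=3
Op 3: merge R1<->R0 -> R1=(3,0,0) R0=(3,0,0)
Op 4: inc R1 by 5 -> R1=(3,5,0) value=8
Op 5: merge R0<->R2 -> R0=(3,0,1) R2=(3,0,1)
Op 6: merge R1<->R2 -> R1=(3,5,1) R2=(3,5,1)
Op 7: inc R0 by 5 -> R0=(8,0,1) value=9
Op 8: merge R1<->R2 -> R1=(3,5,1) R2=(3,5,1)
Op 9: merge R1<->R2 -> R1=(3,5,1) R2=(3,5,1)
Op 10: inc R1 by 3 -> R1=(3,8,1) value=12
Op 11: inc R0 by 5 -> R0=(13,0,1) value=14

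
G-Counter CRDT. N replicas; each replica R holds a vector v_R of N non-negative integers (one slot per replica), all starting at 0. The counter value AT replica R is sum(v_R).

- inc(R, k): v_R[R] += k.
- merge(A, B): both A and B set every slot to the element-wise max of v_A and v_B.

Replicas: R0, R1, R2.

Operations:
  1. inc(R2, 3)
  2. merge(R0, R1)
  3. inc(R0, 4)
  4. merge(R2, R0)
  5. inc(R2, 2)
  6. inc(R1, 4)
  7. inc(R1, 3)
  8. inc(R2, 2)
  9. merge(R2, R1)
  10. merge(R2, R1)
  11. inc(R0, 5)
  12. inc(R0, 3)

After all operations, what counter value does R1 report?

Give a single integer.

Op 1: inc R2 by 3 -> R2=(0,0,3) value=3
Op 2: merge R0<->R1 -> R0=(0,0,0) R1=(0,0,0)
Op 3: inc R0 by 4 -> R0=(4,0,0) value=4
Op 4: merge R2<->R0 -> R2=(4,0,3) R0=(4,0,3)
Op 5: inc R2 by 2 -> R2=(4,0,5) value=9
Op 6: inc R1 by 4 -> R1=(0,4,0) value=4
Op 7: inc R1 by 3 -> R1=(0,7,0) value=7
Op 8: inc R2 by 2 -> R2=(4,0,7) value=11
Op 9: merge R2<->R1 -> R2=(4,7,7) R1=(4,7,7)
Op 10: merge R2<->R1 -> R2=(4,7,7) R1=(4,7,7)
Op 11: inc R0 by 5 -> R0=(9,0,3) value=12
Op 12: inc R0 by 3 -> R0=(12,0,3) value=15

Answer: 18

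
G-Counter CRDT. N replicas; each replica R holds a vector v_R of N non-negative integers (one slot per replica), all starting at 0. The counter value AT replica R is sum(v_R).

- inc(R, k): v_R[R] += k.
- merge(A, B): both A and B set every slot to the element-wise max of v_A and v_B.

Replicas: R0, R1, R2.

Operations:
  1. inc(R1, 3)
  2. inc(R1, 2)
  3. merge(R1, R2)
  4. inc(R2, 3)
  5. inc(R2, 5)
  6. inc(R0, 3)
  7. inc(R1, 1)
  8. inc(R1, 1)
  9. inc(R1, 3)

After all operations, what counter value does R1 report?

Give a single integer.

Op 1: inc R1 by 3 -> R1=(0,3,0) value=3
Op 2: inc R1 by 2 -> R1=(0,5,0) value=5
Op 3: merge R1<->R2 -> R1=(0,5,0) R2=(0,5,0)
Op 4: inc R2 by 3 -> R2=(0,5,3) value=8
Op 5: inc R2 by 5 -> R2=(0,5,8) value=13
Op 6: inc R0 by 3 -> R0=(3,0,0) value=3
Op 7: inc R1 by 1 -> R1=(0,6,0) value=6
Op 8: inc R1 by 1 -> R1=(0,7,0) value=7
Op 9: inc R1 by 3 -> R1=(0,10,0) value=10

Answer: 10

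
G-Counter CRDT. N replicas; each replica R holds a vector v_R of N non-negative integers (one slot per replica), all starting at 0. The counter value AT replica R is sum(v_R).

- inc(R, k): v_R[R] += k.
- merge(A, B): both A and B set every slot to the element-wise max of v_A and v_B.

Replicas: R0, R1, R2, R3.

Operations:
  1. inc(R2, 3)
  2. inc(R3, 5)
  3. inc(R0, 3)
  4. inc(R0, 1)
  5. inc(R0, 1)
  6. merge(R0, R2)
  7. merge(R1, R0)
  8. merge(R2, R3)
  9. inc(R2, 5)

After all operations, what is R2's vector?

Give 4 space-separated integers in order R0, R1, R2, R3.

Answer: 5 0 8 5

Derivation:
Op 1: inc R2 by 3 -> R2=(0,0,3,0) value=3
Op 2: inc R3 by 5 -> R3=(0,0,0,5) value=5
Op 3: inc R0 by 3 -> R0=(3,0,0,0) value=3
Op 4: inc R0 by 1 -> R0=(4,0,0,0) value=4
Op 5: inc R0 by 1 -> R0=(5,0,0,0) value=5
Op 6: merge R0<->R2 -> R0=(5,0,3,0) R2=(5,0,3,0)
Op 7: merge R1<->R0 -> R1=(5,0,3,0) R0=(5,0,3,0)
Op 8: merge R2<->R3 -> R2=(5,0,3,5) R3=(5,0,3,5)
Op 9: inc R2 by 5 -> R2=(5,0,8,5) value=18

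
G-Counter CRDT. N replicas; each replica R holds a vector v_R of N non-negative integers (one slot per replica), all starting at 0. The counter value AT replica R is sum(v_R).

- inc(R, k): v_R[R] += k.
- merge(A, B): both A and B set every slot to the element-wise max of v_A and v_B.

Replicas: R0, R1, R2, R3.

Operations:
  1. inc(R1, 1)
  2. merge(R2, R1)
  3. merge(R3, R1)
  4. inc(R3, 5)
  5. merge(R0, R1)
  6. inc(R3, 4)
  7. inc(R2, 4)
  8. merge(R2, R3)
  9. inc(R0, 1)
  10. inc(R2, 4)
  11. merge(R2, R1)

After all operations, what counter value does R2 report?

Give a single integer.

Op 1: inc R1 by 1 -> R1=(0,1,0,0) value=1
Op 2: merge R2<->R1 -> R2=(0,1,0,0) R1=(0,1,0,0)
Op 3: merge R3<->R1 -> R3=(0,1,0,0) R1=(0,1,0,0)
Op 4: inc R3 by 5 -> R3=(0,1,0,5) value=6
Op 5: merge R0<->R1 -> R0=(0,1,0,0) R1=(0,1,0,0)
Op 6: inc R3 by 4 -> R3=(0,1,0,9) value=10
Op 7: inc R2 by 4 -> R2=(0,1,4,0) value=5
Op 8: merge R2<->R3 -> R2=(0,1,4,9) R3=(0,1,4,9)
Op 9: inc R0 by 1 -> R0=(1,1,0,0) value=2
Op 10: inc R2 by 4 -> R2=(0,1,8,9) value=18
Op 11: merge R2<->R1 -> R2=(0,1,8,9) R1=(0,1,8,9)

Answer: 18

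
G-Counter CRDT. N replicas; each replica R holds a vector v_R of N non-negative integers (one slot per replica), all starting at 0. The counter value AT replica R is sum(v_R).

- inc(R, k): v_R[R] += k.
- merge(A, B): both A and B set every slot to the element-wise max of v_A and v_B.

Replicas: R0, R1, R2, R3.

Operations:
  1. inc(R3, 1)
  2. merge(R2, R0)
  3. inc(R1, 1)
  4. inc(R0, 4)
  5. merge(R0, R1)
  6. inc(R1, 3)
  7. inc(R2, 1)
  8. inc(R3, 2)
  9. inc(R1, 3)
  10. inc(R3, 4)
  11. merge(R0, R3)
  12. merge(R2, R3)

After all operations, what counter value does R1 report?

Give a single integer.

Op 1: inc R3 by 1 -> R3=(0,0,0,1) value=1
Op 2: merge R2<->R0 -> R2=(0,0,0,0) R0=(0,0,0,0)
Op 3: inc R1 by 1 -> R1=(0,1,0,0) value=1
Op 4: inc R0 by 4 -> R0=(4,0,0,0) value=4
Op 5: merge R0<->R1 -> R0=(4,1,0,0) R1=(4,1,0,0)
Op 6: inc R1 by 3 -> R1=(4,4,0,0) value=8
Op 7: inc R2 by 1 -> R2=(0,0,1,0) value=1
Op 8: inc R3 by 2 -> R3=(0,0,0,3) value=3
Op 9: inc R1 by 3 -> R1=(4,7,0,0) value=11
Op 10: inc R3 by 4 -> R3=(0,0,0,7) value=7
Op 11: merge R0<->R3 -> R0=(4,1,0,7) R3=(4,1,0,7)
Op 12: merge R2<->R3 -> R2=(4,1,1,7) R3=(4,1,1,7)

Answer: 11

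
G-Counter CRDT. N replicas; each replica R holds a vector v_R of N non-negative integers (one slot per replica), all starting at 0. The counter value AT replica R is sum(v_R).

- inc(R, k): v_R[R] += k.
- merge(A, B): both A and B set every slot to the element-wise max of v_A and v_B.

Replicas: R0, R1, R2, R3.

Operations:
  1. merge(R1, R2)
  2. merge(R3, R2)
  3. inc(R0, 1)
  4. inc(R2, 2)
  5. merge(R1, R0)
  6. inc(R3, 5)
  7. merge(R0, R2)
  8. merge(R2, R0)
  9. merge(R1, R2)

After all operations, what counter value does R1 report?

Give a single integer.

Answer: 3

Derivation:
Op 1: merge R1<->R2 -> R1=(0,0,0,0) R2=(0,0,0,0)
Op 2: merge R3<->R2 -> R3=(0,0,0,0) R2=(0,0,0,0)
Op 3: inc R0 by 1 -> R0=(1,0,0,0) value=1
Op 4: inc R2 by 2 -> R2=(0,0,2,0) value=2
Op 5: merge R1<->R0 -> R1=(1,0,0,0) R0=(1,0,0,0)
Op 6: inc R3 by 5 -> R3=(0,0,0,5) value=5
Op 7: merge R0<->R2 -> R0=(1,0,2,0) R2=(1,0,2,0)
Op 8: merge R2<->R0 -> R2=(1,0,2,0) R0=(1,0,2,0)
Op 9: merge R1<->R2 -> R1=(1,0,2,0) R2=(1,0,2,0)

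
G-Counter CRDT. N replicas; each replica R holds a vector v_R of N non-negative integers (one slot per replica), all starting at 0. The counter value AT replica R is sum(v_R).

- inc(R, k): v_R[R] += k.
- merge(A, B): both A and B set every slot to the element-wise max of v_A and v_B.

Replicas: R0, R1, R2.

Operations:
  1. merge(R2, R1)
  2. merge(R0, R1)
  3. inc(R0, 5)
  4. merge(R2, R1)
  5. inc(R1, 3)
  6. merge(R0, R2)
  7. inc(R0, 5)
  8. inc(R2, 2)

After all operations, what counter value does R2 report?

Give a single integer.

Op 1: merge R2<->R1 -> R2=(0,0,0) R1=(0,0,0)
Op 2: merge R0<->R1 -> R0=(0,0,0) R1=(0,0,0)
Op 3: inc R0 by 5 -> R0=(5,0,0) value=5
Op 4: merge R2<->R1 -> R2=(0,0,0) R1=(0,0,0)
Op 5: inc R1 by 3 -> R1=(0,3,0) value=3
Op 6: merge R0<->R2 -> R0=(5,0,0) R2=(5,0,0)
Op 7: inc R0 by 5 -> R0=(10,0,0) value=10
Op 8: inc R2 by 2 -> R2=(5,0,2) value=7

Answer: 7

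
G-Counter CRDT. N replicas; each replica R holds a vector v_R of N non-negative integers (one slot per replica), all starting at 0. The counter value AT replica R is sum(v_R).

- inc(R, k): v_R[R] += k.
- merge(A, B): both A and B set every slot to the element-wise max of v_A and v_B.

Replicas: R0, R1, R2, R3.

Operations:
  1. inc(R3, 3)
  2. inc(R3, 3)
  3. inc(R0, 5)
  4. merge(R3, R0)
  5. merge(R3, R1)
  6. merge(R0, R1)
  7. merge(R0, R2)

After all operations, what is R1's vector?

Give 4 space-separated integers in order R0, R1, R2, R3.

Answer: 5 0 0 6

Derivation:
Op 1: inc R3 by 3 -> R3=(0,0,0,3) value=3
Op 2: inc R3 by 3 -> R3=(0,0,0,6) value=6
Op 3: inc R0 by 5 -> R0=(5,0,0,0) value=5
Op 4: merge R3<->R0 -> R3=(5,0,0,6) R0=(5,0,0,6)
Op 5: merge R3<->R1 -> R3=(5,0,0,6) R1=(5,0,0,6)
Op 6: merge R0<->R1 -> R0=(5,0,0,6) R1=(5,0,0,6)
Op 7: merge R0<->R2 -> R0=(5,0,0,6) R2=(5,0,0,6)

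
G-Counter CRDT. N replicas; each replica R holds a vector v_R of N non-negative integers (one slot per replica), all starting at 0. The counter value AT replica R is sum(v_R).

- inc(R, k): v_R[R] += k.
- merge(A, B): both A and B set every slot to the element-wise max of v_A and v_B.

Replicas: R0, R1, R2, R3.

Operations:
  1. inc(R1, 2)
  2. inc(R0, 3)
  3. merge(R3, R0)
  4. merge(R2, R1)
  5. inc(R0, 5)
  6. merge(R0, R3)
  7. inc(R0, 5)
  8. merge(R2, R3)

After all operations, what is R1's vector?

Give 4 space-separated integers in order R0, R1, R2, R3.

Op 1: inc R1 by 2 -> R1=(0,2,0,0) value=2
Op 2: inc R0 by 3 -> R0=(3,0,0,0) value=3
Op 3: merge R3<->R0 -> R3=(3,0,0,0) R0=(3,0,0,0)
Op 4: merge R2<->R1 -> R2=(0,2,0,0) R1=(0,2,0,0)
Op 5: inc R0 by 5 -> R0=(8,0,0,0) value=8
Op 6: merge R0<->R3 -> R0=(8,0,0,0) R3=(8,0,0,0)
Op 7: inc R0 by 5 -> R0=(13,0,0,0) value=13
Op 8: merge R2<->R3 -> R2=(8,2,0,0) R3=(8,2,0,0)

Answer: 0 2 0 0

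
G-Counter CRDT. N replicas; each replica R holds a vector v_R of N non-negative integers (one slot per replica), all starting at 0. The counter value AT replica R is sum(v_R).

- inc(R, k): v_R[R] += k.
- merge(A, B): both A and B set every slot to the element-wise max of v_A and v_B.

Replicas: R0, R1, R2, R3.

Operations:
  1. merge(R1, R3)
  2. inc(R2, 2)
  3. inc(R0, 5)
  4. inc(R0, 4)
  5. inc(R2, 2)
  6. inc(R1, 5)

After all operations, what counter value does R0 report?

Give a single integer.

Answer: 9

Derivation:
Op 1: merge R1<->R3 -> R1=(0,0,0,0) R3=(0,0,0,0)
Op 2: inc R2 by 2 -> R2=(0,0,2,0) value=2
Op 3: inc R0 by 5 -> R0=(5,0,0,0) value=5
Op 4: inc R0 by 4 -> R0=(9,0,0,0) value=9
Op 5: inc R2 by 2 -> R2=(0,0,4,0) value=4
Op 6: inc R1 by 5 -> R1=(0,5,0,0) value=5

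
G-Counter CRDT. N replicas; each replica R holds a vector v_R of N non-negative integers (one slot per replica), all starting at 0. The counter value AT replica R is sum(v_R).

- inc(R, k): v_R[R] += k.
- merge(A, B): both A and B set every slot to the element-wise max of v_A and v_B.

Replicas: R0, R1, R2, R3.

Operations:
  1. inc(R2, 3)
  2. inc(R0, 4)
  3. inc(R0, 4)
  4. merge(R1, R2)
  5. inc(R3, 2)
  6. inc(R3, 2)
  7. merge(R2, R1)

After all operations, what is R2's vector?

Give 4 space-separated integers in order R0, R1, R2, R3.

Answer: 0 0 3 0

Derivation:
Op 1: inc R2 by 3 -> R2=(0,0,3,0) value=3
Op 2: inc R0 by 4 -> R0=(4,0,0,0) value=4
Op 3: inc R0 by 4 -> R0=(8,0,0,0) value=8
Op 4: merge R1<->R2 -> R1=(0,0,3,0) R2=(0,0,3,0)
Op 5: inc R3 by 2 -> R3=(0,0,0,2) value=2
Op 6: inc R3 by 2 -> R3=(0,0,0,4) value=4
Op 7: merge R2<->R1 -> R2=(0,0,3,0) R1=(0,0,3,0)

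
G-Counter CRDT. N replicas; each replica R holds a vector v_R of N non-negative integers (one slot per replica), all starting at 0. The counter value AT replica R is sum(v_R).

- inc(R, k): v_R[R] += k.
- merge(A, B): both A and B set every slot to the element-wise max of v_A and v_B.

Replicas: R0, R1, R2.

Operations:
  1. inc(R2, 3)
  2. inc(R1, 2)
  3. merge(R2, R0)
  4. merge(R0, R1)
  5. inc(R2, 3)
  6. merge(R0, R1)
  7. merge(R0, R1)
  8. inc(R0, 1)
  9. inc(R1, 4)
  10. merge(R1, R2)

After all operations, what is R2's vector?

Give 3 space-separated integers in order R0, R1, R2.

Answer: 0 6 6

Derivation:
Op 1: inc R2 by 3 -> R2=(0,0,3) value=3
Op 2: inc R1 by 2 -> R1=(0,2,0) value=2
Op 3: merge R2<->R0 -> R2=(0,0,3) R0=(0,0,3)
Op 4: merge R0<->R1 -> R0=(0,2,3) R1=(0,2,3)
Op 5: inc R2 by 3 -> R2=(0,0,6) value=6
Op 6: merge R0<->R1 -> R0=(0,2,3) R1=(0,2,3)
Op 7: merge R0<->R1 -> R0=(0,2,3) R1=(0,2,3)
Op 8: inc R0 by 1 -> R0=(1,2,3) value=6
Op 9: inc R1 by 4 -> R1=(0,6,3) value=9
Op 10: merge R1<->R2 -> R1=(0,6,6) R2=(0,6,6)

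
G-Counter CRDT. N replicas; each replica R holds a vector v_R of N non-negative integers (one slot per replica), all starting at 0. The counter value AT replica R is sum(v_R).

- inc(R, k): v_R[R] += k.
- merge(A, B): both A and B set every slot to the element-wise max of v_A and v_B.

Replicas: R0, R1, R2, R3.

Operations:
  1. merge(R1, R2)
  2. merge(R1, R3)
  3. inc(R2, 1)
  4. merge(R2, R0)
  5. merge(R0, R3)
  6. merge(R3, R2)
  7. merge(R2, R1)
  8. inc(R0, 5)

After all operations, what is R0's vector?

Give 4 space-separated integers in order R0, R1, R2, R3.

Answer: 5 0 1 0

Derivation:
Op 1: merge R1<->R2 -> R1=(0,0,0,0) R2=(0,0,0,0)
Op 2: merge R1<->R3 -> R1=(0,0,0,0) R3=(0,0,0,0)
Op 3: inc R2 by 1 -> R2=(0,0,1,0) value=1
Op 4: merge R2<->R0 -> R2=(0,0,1,0) R0=(0,0,1,0)
Op 5: merge R0<->R3 -> R0=(0,0,1,0) R3=(0,0,1,0)
Op 6: merge R3<->R2 -> R3=(0,0,1,0) R2=(0,0,1,0)
Op 7: merge R2<->R1 -> R2=(0,0,1,0) R1=(0,0,1,0)
Op 8: inc R0 by 5 -> R0=(5,0,1,0) value=6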